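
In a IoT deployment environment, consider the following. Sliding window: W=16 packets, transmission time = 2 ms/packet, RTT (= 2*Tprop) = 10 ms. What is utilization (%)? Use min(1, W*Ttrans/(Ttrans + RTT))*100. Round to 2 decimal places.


Given: W = 16, Ttrans = 2 ms, RTT = 10 ms (= 2 * Tprop, Tprop = 5 ms)
Cycle time = Ttrans + RTT = 2 + 10 = 12 ms (first packet sent until its ACK returns)
W * Ttrans = 16 * 2 = 32 ms of sending per cycle
W * Ttrans / (Ttrans + RTT) = 32 / 12 = 2.666667
U = min(1, 2.666667) = 1.000000
U% = 100.00%

100.00


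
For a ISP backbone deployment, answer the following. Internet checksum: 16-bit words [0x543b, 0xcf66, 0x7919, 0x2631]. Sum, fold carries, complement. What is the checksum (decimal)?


Given words: [0x543b, 0xcf66, 0x7919, 0x2631]
Step 1: Sum all words
Raw sum = 21563 + 53094 + 31001 + 9777 = 115435
Step 2: Fold carry: (49899 + 1) = 49900
One's complement = ~49900 & 0xFFFF = 15635

15635


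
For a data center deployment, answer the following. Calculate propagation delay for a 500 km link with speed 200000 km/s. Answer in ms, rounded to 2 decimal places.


Given: distance = 500 km, speed = 200000 km/s
Delay = distance / speed = 500 / 200000 seconds
Delay in ms = 500 * 1000 / 200000
Delay = 2.5000 ms
Rounded to 2 dp = 2.50 ms

2.50


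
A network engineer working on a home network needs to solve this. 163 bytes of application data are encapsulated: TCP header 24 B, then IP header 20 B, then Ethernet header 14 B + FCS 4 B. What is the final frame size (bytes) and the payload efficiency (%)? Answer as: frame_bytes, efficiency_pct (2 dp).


TCP segment = 163 + 24 = 187 B
IP packet = 187 + 20 = 207 B
Ethernet frame = 207 + 14 + 4 = 225 B
Efficiency = app / frame = 163 / 225 = 0.724444 = 72.4444% -> 72.44% (2 dp)

225, 72.44


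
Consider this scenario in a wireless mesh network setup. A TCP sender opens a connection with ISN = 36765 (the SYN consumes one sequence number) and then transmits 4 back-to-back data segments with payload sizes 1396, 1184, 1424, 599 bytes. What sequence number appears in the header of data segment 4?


The SYN occupies sequence number ISN = 36765, so the first data byte is ISN + 1 = 36766.
SEQ of data segment i = (ISN + 1) + sum of payload sizes of segments 1..i-1.
Segment 1: SEQ = 36766, payload = 1396 bytes
Segment 2: SEQ = 38162, payload = 1184 bytes
Segment 3: SEQ = 39346, payload = 1424 bytes
Segment 4: SEQ = 40770, payload = 599 bytes
SEQ of segment 4 = 36766 + 1396 + 1184 + 1424 = 40770

40770


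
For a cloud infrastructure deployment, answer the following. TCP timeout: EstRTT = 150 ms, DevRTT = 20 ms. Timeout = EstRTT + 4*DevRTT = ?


Given: EstRTT = 150 ms, DevRTT = 20 ms
Timeout = EstRTT + 4 * DevRTT
4 * DevRTT = 4 * 20 = 80
Timeout = 150 + 80 = 230 ms

230


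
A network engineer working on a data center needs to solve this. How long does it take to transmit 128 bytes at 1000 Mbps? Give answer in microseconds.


Given: packet = 128 bytes, bandwidth = 1000 Mbps
Packet in bits = 128 * 8 = 1024 bits
Bandwidth = 1000 * 10^6 = 1000000000 bps
Time = 1024 / 1000000000 seconds
Time in us = 1024 * 10^6 / 1000000000 = 1.024

1.024


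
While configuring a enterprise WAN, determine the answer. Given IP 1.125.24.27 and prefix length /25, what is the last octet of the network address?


Given: IP = 1.125.24.27, prefix = /25
Subnet mask = 255.255.255.128
Last octet of IP: 27
Last octet of mask: 128
Network last octet = 27 AND 128 = 0

0


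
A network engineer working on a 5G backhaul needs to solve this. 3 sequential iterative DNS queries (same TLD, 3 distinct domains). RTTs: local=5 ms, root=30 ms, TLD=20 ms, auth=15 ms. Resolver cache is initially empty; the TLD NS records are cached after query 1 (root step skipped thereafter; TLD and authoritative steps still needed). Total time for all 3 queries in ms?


Lookup 1 (cold cache): local + root + TLD + auth = 5 + 30 + 20 + 15 = 70 ms
Lookups 2..3 (TLD NS cached -> skip root; new domain -> still ask TLD and auth): local + TLD + auth = 5 + 20 + 15 = 40 ms each
Remaining 2 lookups: 2 * 40 = 80 ms
Total = 70 + 80 = 150 ms

150


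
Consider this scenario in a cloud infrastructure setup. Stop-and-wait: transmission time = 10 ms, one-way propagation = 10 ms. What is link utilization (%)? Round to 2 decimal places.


Given: Ttrans = 10 ms, Tprop = 10 ms
RTT = 2 * Tprop = 2 * 10 = 20 ms
U = Ttrans / (Ttrans + RTT)
U = 10 / (10 + 20)
U = 10 / 30 = 0.333333
U% = 33.33%

33.33


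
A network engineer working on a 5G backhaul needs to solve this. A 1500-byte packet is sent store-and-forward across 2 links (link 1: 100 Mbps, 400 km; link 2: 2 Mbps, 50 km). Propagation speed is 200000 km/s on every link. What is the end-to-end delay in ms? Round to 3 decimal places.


Packet = 1500 bytes = 12000 bits. Store-and-forward: sum (t_trans + t_prop) per link.
Link 1: t_trans = 12000/(100*10^6) s = 0.1200 ms; t_prop = 400/200000 s = 2.0000 ms; subtotal = 2.1200 ms
Link 2: t_trans = 12000/(2*10^6) s = 6.0000 ms; t_prop = 50/200000 s = 0.2500 ms; subtotal = 6.2500 ms
End-to-end = 2.1200 + 6.2500 = 8.3700 ms -> 8.370 ms (3 dp)

8.370


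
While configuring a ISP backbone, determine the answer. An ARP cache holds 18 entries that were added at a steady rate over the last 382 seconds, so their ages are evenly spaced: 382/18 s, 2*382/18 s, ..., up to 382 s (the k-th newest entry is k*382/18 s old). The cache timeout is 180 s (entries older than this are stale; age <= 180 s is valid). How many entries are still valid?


Ages are k * 382/18 s for k = 1..18 (spacing = 21.2222 s).
Entry k is valid iff k * 382/18 <= 180 iff k <= 18 * 180 / 382 = 8.4817
n_valid = floor(8.4817) = 8
(n_stale = 18 - 8 = 10)

8


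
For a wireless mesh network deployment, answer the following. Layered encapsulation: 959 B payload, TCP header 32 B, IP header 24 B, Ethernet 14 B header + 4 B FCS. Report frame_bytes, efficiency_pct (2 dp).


TCP segment = 959 + 32 = 991 B
IP packet = 991 + 24 = 1015 B
Ethernet frame = 1015 + 14 + 4 = 1033 B
Efficiency = app / frame = 959 / 1033 = 0.928364 = 92.8364% -> 92.84% (2 dp)

1033, 92.84


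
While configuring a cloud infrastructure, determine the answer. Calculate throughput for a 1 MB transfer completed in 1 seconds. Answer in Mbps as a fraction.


Given: file = 1 MB, time = 1 s
File in Mb = 1 * 8 = 8 Mb
Throughput = 8 / 1 Mbps
Throughput = 8 Mbps

8


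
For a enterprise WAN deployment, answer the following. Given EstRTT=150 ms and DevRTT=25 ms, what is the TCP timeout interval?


Given: EstRTT = 150 ms, DevRTT = 25 ms
Timeout = EstRTT + 4 * DevRTT
4 * DevRTT = 4 * 25 = 100
Timeout = 150 + 100 = 250 ms

250


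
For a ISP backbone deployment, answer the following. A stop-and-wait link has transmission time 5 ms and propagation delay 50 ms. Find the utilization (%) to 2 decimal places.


Given: Ttrans = 5 ms, Tprop = 50 ms
RTT = 2 * Tprop = 2 * 50 = 100 ms
U = Ttrans / (Ttrans + RTT)
U = 5 / (5 + 100)
U = 5 / 105 = 0.047619
U% = 4.76%

4.76


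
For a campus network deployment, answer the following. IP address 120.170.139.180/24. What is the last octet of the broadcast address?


Given: IP = 120.170.139.180, prefix = /24
Host bits = 32 - 24 = 8
Network last octet = 180 AND mask = 0
Host part size = 2^8 - 1 = 255
Broadcast last octet = 0 OR 255 = 255

255


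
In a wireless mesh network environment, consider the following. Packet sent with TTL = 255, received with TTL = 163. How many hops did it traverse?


Given: initial TTL = 255, received TTL = 163
Hops = initial TTL - received TTL
Hops = 255 - 163 = 92

92


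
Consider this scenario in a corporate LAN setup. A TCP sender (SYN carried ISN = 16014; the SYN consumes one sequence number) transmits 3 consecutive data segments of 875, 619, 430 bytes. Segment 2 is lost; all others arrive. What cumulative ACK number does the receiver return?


SYN uses sequence number 16014; first data byte = ISN + 1 = 16015.
Segment 1: SEQ = 16015, len = 875 B, covers [16015, 16889]
Segment 2: SEQ = 16890, len = 619 B, covers [16890, 17508] [LOST]
Segment 3: SEQ = 17509, len = 430 B, covers [17509, 17938]
In-order data received: bytes [16015, 16889] (segments 1..1).
Segment 2 missing -> gap begins at byte 16890; later segments buffered out of order.
Cumulative ACK = next expected in-order byte = 16015 + 875 = 16890

16890


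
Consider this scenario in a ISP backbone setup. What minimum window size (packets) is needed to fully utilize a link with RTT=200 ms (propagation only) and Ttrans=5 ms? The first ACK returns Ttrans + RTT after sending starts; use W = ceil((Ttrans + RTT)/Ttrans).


Given: Ttrans = 5 ms, RTT = 200 ms (= 2 * Tprop, Tprop = 100 ms)
Time until first ACK returns = Ttrans + RTT = 5 + 200 = 205 ms
Need W * Ttrans >= Ttrans + RTT  ->  W >= (Ttrans + RTT) / Ttrans
(Ttrans + RTT) / Ttrans = 205 / 5 = 41
W_min = ceil(41) = 41

41


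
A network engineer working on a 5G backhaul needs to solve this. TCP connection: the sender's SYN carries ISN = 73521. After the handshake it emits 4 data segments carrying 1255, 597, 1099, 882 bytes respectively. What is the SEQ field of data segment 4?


The SYN occupies sequence number ISN = 73521, so the first data byte is ISN + 1 = 73522.
SEQ of data segment i = (ISN + 1) + sum of payload sizes of segments 1..i-1.
Segment 1: SEQ = 73522, payload = 1255 bytes
Segment 2: SEQ = 74777, payload = 597 bytes
Segment 3: SEQ = 75374, payload = 1099 bytes
Segment 4: SEQ = 76473, payload = 882 bytes
SEQ of segment 4 = 73522 + 1255 + 597 + 1099 = 76473

76473


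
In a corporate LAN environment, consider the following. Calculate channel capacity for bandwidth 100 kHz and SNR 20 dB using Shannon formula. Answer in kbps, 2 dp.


Given: B = 100 kHz, SNR = 20 dB
SNR linear = 10^(20/10) = 100
1 + SNR = 101
log2(101) = 6.6582114828
C = 100 * 1000 * 6.6582114828 = 665821.1483 bps
C = 665.821148 kbps -> 665.82 kbps (2 dp)

665.82


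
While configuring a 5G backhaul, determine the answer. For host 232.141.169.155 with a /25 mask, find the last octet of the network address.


Given: IP = 232.141.169.155, prefix = /25
Subnet mask = 255.255.255.128
Last octet of IP: 155
Last octet of mask: 128
Network last octet = 155 AND 128 = 128

128


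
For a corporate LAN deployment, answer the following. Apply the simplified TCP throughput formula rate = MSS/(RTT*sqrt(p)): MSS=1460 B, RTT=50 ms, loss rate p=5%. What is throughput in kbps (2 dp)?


Given: MSS = 1460 bytes, RTT = 50 ms, loss = 5%
RTT in seconds = 50 / 1000 = 0.05
Loss rate = 5% = 0.05
sqrt(loss) = sqrt(0.05) = 0.223606797750
Throughput (bytes/s) = 1460 / (0.05 * 0.223606797750) = 130586.3699
Throughput (kbps) = 130586.3699 * 8 / 1000 = 1044.690959 -> 1044.69 kbps (2 dp)

1044.69


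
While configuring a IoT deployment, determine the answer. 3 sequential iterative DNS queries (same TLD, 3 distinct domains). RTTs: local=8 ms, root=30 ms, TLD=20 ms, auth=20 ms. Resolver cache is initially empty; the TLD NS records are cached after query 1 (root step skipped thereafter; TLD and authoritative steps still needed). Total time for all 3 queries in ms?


Lookup 1 (cold cache): local + root + TLD + auth = 8 + 30 + 20 + 20 = 78 ms
Lookups 2..3 (TLD NS cached -> skip root; new domain -> still ask TLD and auth): local + TLD + auth = 8 + 20 + 20 = 48 ms each
Remaining 2 lookups: 2 * 48 = 96 ms
Total = 78 + 96 = 174 ms

174


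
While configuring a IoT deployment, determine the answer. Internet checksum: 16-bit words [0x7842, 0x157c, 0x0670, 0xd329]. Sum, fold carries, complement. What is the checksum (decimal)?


Given words: [0x7842, 0x157c, 0x0670, 0xd329]
Step 1: Sum all words
Raw sum = 30786 + 5500 + 1648 + 54057 = 91991
Step 2: Fold carry: (26455 + 1) = 26456
One's complement = ~26456 & 0xFFFF = 39079

39079


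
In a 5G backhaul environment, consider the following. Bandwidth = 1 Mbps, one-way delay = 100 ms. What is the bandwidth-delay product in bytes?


Given: bandwidth = 1 Mbps, delay = 100 ms
BDP in bits = 1 * 10^6 * 100 / 1000
BDP in bits = 100000
BDP in bytes = 100000 / 8 = 12500

12500


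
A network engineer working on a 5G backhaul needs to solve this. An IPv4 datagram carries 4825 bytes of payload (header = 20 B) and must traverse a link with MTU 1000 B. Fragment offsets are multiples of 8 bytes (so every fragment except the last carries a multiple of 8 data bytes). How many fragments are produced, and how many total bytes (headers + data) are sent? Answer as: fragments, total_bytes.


Max data per non-final fragment = floor((MTU - header)/8)*8 = floor((1000 - 20)/8)*8 = floor(980/8)*8 = 976 B
Final fragment needs no 8-byte alignment: it can carry up to MTU - header = 980 B
Non-final fragments needed = ceil((payload - 980) / 976) = ceil(3845/976) = ceil(3.9395) = 4
Number of fragments = 4 + 1 = 5
Fragment sizes (data): 4 * 976 B + 921 B (last, 921 <= 980 OK)
Total bytes sent = payload + n_frags * header = 4825 + 5*20 = 4825 + 100 = 4925 B

5, 4925


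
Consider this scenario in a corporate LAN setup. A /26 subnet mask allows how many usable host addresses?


Given: subnet mask /26
Host bits = 32 - 26 = 6
Total addresses = 2^6 = 64
Usable hosts = 64 - 2 (network + broadcast) = 62

62


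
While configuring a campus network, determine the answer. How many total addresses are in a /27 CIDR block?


Given: CIDR prefix /27
Host bits = 32 - 27 = 5
Total addresses = 2^5 = 32

32


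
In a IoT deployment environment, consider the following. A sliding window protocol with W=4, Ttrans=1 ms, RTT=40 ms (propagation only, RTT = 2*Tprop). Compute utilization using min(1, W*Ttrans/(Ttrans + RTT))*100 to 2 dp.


Given: W = 4, Ttrans = 1 ms, RTT = 40 ms (= 2 * Tprop, Tprop = 20 ms)
Cycle time = Ttrans + RTT = 1 + 40 = 41 ms (first packet sent until its ACK returns)
W * Ttrans = 4 * 1 = 4 ms of sending per cycle
W * Ttrans / (Ttrans + RTT) = 4 / 41 = 0.097561
U = min(1, 0.097561) = 0.097561
U% = 9.76%

9.76


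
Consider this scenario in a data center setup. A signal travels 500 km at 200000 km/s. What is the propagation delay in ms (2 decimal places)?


Given: distance = 500 km, speed = 200000 km/s
Delay = distance / speed = 500 / 200000 seconds
Delay in ms = 500 * 1000 / 200000
Delay = 2.5000 ms
Rounded to 2 dp = 2.50 ms

2.50


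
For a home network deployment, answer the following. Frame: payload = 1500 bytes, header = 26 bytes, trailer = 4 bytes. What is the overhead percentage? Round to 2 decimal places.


Given: payload = 1500 B, header = 26 B, trailer = 4 B
Overhead bytes = header + trailer = 26 + 4 = 30
Total frame = payload + overhead = 1500 + 30 = 1530
Overhead % = 30 / 1530 * 100 = 1.9608% -> 1.96% (2 dp)

1.96


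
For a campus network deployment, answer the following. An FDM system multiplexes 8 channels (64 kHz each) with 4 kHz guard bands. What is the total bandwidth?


Given: 8 channels, 64 kHz each, guard = 4 kHz
Channel bandwidth = 8 * 64 = 512 kHz
Guard bands = 7 gaps * 4 kHz = 28 kHz
Total = 512 + 28 = 540 kHz

540


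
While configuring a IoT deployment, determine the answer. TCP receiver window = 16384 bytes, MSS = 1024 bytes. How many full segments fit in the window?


Given: RWND = 16384 bytes, MSS = 1024 bytes
Full segments = floor(RWND / MSS)
Full segments = floor(16384 / 1024)
Full segments = floor(16.0) = 16

16


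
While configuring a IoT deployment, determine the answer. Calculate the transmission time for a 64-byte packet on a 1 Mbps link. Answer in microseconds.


Given: packet = 64 bytes, bandwidth = 1 Mbps
Packet in bits = 64 * 8 = 512 bits
Bandwidth = 1 * 10^6 = 1000000 bps
Time = 512 / 1000000 seconds
Time in us = 512 * 10^6 / 1000000 = 512

512


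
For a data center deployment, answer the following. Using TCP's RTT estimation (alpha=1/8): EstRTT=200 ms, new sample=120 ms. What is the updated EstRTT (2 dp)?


Given: EstRTT = 200 ms, SampleRTT = 120 ms, alpha = 1/8
New EstRTT = (1 - alpha) * EstRTT + alpha * SampleRTT
(7/8) * 200 = 175
(1/8) * 120 = 15
New EstRTT = 175 + 15 = 190 ms -> 190.00 ms (2 dp)

190.00


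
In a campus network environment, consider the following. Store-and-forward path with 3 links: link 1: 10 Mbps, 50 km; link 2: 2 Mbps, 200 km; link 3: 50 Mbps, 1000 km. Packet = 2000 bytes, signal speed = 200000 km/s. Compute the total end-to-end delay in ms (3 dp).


Packet = 2000 bytes = 16000 bits. Store-and-forward: sum (t_trans + t_prop) per link.
Link 1: t_trans = 16000/(10*10^6) s = 1.6000 ms; t_prop = 50/200000 s = 0.2500 ms; subtotal = 1.8500 ms
Link 2: t_trans = 16000/(2*10^6) s = 8.0000 ms; t_prop = 200/200000 s = 1.0000 ms; subtotal = 9.0000 ms
Link 3: t_trans = 16000/(50*10^6) s = 0.3200 ms; t_prop = 1000/200000 s = 5.0000 ms; subtotal = 5.3200 ms
End-to-end = 1.8500 + 9.0000 + 5.3200 = 16.1700 ms -> 16.170 ms (3 dp)

16.170


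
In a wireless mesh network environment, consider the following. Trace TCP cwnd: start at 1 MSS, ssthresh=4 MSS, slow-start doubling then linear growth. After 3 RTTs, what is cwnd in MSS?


RTT 0: cwnd = 1 MSS (initial)
RTT 1: cwnd = 2 MSS (slow start, doubled)
RTT 2: cwnd = 4 MSS (slow start, doubled)
RTT 3: cwnd = 5 MSS (congestion avoidance, +1)

5


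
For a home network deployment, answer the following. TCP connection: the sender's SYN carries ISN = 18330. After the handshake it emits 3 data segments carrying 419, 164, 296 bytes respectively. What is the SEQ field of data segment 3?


The SYN occupies sequence number ISN = 18330, so the first data byte is ISN + 1 = 18331.
SEQ of data segment i = (ISN + 1) + sum of payload sizes of segments 1..i-1.
Segment 1: SEQ = 18331, payload = 419 bytes
Segment 2: SEQ = 18750, payload = 164 bytes
Segment 3: SEQ = 18914, payload = 296 bytes
SEQ of segment 3 = 18331 + 419 + 164 = 18914

18914


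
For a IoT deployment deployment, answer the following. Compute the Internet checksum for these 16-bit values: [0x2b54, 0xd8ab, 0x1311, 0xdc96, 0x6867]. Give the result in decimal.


Given words: [0x2b54, 0xd8ab, 0x1311, 0xdc96, 0x6867]
Step 1: Sum all words
Raw sum = 11092 + 55467 + 4881 + 56470 + 26727 = 154637
Step 2: Fold carry: (23565 + 2) = 23567
One's complement = ~23567 & 0xFFFF = 41968

41968


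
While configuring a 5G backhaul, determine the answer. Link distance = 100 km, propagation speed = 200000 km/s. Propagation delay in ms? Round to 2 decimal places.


Given: distance = 100 km, speed = 200000 km/s
Delay = distance / speed = 100 / 200000 seconds
Delay in ms = 100 * 1000 / 200000
Delay = 0.5000 ms
Rounded to 2 dp = 0.50 ms

0.50


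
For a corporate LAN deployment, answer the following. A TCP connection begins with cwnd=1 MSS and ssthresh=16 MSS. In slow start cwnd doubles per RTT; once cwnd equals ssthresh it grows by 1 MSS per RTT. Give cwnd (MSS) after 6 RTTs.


RTT 0: cwnd = 1 MSS (initial)
RTT 1: cwnd = 2 MSS (slow start, doubled)
RTT 2: cwnd = 4 MSS (slow start, doubled)
RTT 3: cwnd = 8 MSS (slow start, doubled)
RTT 4: cwnd = 16 MSS (slow start, doubled)
RTT 5: cwnd = 17 MSS (congestion avoidance, +1)
RTT 6: cwnd = 18 MSS (congestion avoidance, +1)

18


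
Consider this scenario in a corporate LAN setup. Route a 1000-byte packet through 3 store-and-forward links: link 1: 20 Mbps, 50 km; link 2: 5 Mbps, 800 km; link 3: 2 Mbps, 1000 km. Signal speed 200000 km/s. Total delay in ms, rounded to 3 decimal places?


Packet = 1000 bytes = 8000 bits. Store-and-forward: sum (t_trans + t_prop) per link.
Link 1: t_trans = 8000/(20*10^6) s = 0.4000 ms; t_prop = 50/200000 s = 0.2500 ms; subtotal = 0.6500 ms
Link 2: t_trans = 8000/(5*10^6) s = 1.6000 ms; t_prop = 800/200000 s = 4.0000 ms; subtotal = 5.6000 ms
Link 3: t_trans = 8000/(2*10^6) s = 4.0000 ms; t_prop = 1000/200000 s = 5.0000 ms; subtotal = 9.0000 ms
End-to-end = 0.6500 + 5.6000 + 9.0000 = 15.2500 ms -> 15.250 ms (3 dp)

15.250


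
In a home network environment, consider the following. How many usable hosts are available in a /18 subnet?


Given: subnet mask /18
Host bits = 32 - 18 = 14
Total addresses = 2^14 = 16384
Usable hosts = 16384 - 2 (network + broadcast) = 16382

16382


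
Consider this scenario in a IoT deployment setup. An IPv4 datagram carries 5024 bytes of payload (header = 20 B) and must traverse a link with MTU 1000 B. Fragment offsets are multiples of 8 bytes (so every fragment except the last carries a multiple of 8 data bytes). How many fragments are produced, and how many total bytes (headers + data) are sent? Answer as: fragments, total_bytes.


Max data per non-final fragment = floor((MTU - header)/8)*8 = floor((1000 - 20)/8)*8 = floor(980/8)*8 = 976 B
Final fragment needs no 8-byte alignment: it can carry up to MTU - header = 980 B
Non-final fragments needed = ceil((payload - 980) / 976) = ceil(4044/976) = ceil(4.1434) = 5
Number of fragments = 5 + 1 = 6
Fragment sizes (data): 5 * 976 B + 144 B (last, 144 <= 980 OK)
Total bytes sent = payload + n_frags * header = 5024 + 6*20 = 5024 + 120 = 5144 B

6, 5144


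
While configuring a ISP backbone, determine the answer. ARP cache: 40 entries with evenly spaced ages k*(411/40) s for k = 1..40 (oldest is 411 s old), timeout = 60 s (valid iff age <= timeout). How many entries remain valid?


Ages are k * 411/40 s for k = 1..40 (spacing = 10.2750 s).
Entry k is valid iff k * 411/40 <= 60 iff k <= 40 * 60 / 411 = 5.8394
n_valid = floor(5.8394) = 5
(n_stale = 40 - 5 = 35)

5


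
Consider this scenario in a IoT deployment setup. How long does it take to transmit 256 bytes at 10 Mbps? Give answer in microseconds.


Given: packet = 256 bytes, bandwidth = 10 Mbps
Packet in bits = 256 * 8 = 2048 bits
Bandwidth = 10 * 10^6 = 10000000 bps
Time = 2048 / 10000000 seconds
Time in us = 2048 * 10^6 / 10000000 = 204.8

204.8


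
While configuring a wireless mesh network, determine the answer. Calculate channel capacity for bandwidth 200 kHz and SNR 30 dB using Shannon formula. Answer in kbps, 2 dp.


Given: B = 200 kHz, SNR = 30 dB
SNR linear = 10^(30/10) = 1000
1 + SNR = 1001
log2(1001) = 9.9672262588
C = 200 * 1000 * 9.9672262588 = 1993445.2518 bps
C = 1993.445252 kbps -> 1993.45 kbps (2 dp)

1993.45


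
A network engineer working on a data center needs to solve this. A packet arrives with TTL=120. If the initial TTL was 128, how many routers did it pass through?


Given: initial TTL = 128, received TTL = 120
Hops = initial TTL - received TTL
Hops = 128 - 120 = 8

8


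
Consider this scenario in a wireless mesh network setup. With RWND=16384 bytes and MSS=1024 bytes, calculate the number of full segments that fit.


Given: RWND = 16384 bytes, MSS = 1024 bytes
Full segments = floor(RWND / MSS)
Full segments = floor(16384 / 1024)
Full segments = floor(16.0) = 16

16


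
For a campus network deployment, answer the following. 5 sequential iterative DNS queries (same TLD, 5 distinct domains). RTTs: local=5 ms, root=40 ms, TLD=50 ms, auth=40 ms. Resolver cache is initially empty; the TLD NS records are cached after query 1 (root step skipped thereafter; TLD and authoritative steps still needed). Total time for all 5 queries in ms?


Lookup 1 (cold cache): local + root + TLD + auth = 5 + 40 + 50 + 40 = 135 ms
Lookups 2..5 (TLD NS cached -> skip root; new domain -> still ask TLD and auth): local + TLD + auth = 5 + 50 + 40 = 95 ms each
Remaining 4 lookups: 4 * 95 = 380 ms
Total = 135 + 380 = 515 ms

515


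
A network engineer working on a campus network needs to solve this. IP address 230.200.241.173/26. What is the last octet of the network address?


Given: IP = 230.200.241.173, prefix = /26
Subnet mask = 255.255.255.192
Last octet of IP: 173
Last octet of mask: 192
Network last octet = 173 AND 192 = 128

128


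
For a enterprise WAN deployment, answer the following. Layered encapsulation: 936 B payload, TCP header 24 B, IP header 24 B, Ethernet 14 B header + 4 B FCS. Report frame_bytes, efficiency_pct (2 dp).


TCP segment = 936 + 24 = 960 B
IP packet = 960 + 24 = 984 B
Ethernet frame = 984 + 14 + 4 = 1002 B
Efficiency = app / frame = 936 / 1002 = 0.934132 = 93.4132% -> 93.41% (2 dp)

1002, 93.41


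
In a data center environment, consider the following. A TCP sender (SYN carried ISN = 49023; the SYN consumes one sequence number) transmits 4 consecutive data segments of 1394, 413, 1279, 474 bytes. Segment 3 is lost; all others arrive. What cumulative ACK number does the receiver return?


SYN uses sequence number 49023; first data byte = ISN + 1 = 49024.
Segment 1: SEQ = 49024, len = 1394 B, covers [49024, 50417]
Segment 2: SEQ = 50418, len = 413 B, covers [50418, 50830]
Segment 3: SEQ = 50831, len = 1279 B, covers [50831, 52109] [LOST]
Segment 4: SEQ = 52110, len = 474 B, covers [52110, 52583]
In-order data received: bytes [49024, 50830] (segments 1..2).
Segment 3 missing -> gap begins at byte 50831; later segments buffered out of order.
Cumulative ACK = next expected in-order byte = 49024 + 1394 + 413 = 50831

50831


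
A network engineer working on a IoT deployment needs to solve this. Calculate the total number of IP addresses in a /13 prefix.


Given: CIDR prefix /13
Host bits = 32 - 13 = 19
Total addresses = 2^19 = 524288

524288


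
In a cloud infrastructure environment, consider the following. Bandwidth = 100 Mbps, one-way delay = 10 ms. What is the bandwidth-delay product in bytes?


Given: bandwidth = 100 Mbps, delay = 10 ms
BDP in bits = 100 * 10^6 * 10 / 1000
BDP in bits = 1000000
BDP in bytes = 1000000 / 8 = 125000

125000


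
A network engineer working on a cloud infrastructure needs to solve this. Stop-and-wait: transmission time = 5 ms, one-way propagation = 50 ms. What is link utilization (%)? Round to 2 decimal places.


Given: Ttrans = 5 ms, Tprop = 50 ms
RTT = 2 * Tprop = 2 * 50 = 100 ms
U = Ttrans / (Ttrans + RTT)
U = 5 / (5 + 100)
U = 5 / 105 = 0.047619
U% = 4.76%

4.76


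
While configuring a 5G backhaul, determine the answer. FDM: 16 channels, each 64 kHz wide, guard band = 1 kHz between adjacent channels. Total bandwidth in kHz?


Given: 16 channels, 64 kHz each, guard = 1 kHz
Channel bandwidth = 16 * 64 = 1024 kHz
Guard bands = 15 gaps * 1 kHz = 15 kHz
Total = 1024 + 15 = 1039 kHz

1039


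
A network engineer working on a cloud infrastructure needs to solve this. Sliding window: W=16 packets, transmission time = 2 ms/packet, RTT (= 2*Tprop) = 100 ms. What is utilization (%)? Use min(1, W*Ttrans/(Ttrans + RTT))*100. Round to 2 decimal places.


Given: W = 16, Ttrans = 2 ms, RTT = 100 ms (= 2 * Tprop, Tprop = 50 ms)
Cycle time = Ttrans + RTT = 2 + 100 = 102 ms (first packet sent until its ACK returns)
W * Ttrans = 16 * 2 = 32 ms of sending per cycle
W * Ttrans / (Ttrans + RTT) = 32 / 102 = 0.313725
U = min(1, 0.313725) = 0.313725
U% = 31.37%

31.37


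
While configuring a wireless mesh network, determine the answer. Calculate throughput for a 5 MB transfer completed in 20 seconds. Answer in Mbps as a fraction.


Given: file = 5 MB, time = 20 s
File in Mb = 5 * 8 = 40 Mb
Throughput = 40 / 20 Mbps
Throughput = 2 Mbps

2


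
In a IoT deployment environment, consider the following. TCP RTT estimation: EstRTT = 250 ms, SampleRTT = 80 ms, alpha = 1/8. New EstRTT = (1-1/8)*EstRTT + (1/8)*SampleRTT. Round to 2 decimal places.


Given: EstRTT = 250 ms, SampleRTT = 80 ms, alpha = 1/8
New EstRTT = (1 - alpha) * EstRTT + alpha * SampleRTT
(7/8) * 250 = 218.75
(1/8) * 80 = 10
New EstRTT = 218.75 + 10 = 228.75 ms -> 228.75 ms (2 dp)

228.75


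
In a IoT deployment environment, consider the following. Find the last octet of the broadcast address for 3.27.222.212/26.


Given: IP = 3.27.222.212, prefix = /26
Host bits = 32 - 26 = 6
Network last octet = 212 AND mask = 192
Host part size = 2^6 - 1 = 63
Broadcast last octet = 192 OR 63 = 255

255


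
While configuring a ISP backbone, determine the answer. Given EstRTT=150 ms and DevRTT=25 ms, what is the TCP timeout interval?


Given: EstRTT = 150 ms, DevRTT = 25 ms
Timeout = EstRTT + 4 * DevRTT
4 * DevRTT = 4 * 25 = 100
Timeout = 150 + 100 = 250 ms

250


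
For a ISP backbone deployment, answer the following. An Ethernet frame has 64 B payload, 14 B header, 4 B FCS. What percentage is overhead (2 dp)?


Given: payload = 64 B, header = 14 B, trailer = 4 B
Overhead bytes = header + trailer = 14 + 4 = 18
Total frame = payload + overhead = 64 + 18 = 82
Overhead % = 18 / 82 * 100 = 21.9512% -> 21.95% (2 dp)

21.95


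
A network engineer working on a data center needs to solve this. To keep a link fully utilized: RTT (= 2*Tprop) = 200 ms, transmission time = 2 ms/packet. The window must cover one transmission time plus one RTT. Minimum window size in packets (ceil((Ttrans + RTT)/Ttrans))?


Given: Ttrans = 2 ms, RTT = 200 ms (= 2 * Tprop, Tprop = 100 ms)
Time until first ACK returns = Ttrans + RTT = 2 + 200 = 202 ms
Need W * Ttrans >= Ttrans + RTT  ->  W >= (Ttrans + RTT) / Ttrans
(Ttrans + RTT) / Ttrans = 202 / 2 = 101
W_min = ceil(101) = 101

101


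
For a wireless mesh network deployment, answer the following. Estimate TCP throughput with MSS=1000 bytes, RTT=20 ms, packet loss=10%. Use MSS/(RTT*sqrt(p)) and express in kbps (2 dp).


Given: MSS = 1000 bytes, RTT = 20 ms, loss = 10%
RTT in seconds = 20 / 1000 = 0.02
Loss rate = 10% = 0.1
sqrt(loss) = sqrt(0.1) = 0.316227766017
Throughput (bytes/s) = 1000 / (0.02 * 0.316227766017) = 158113.8830
Throughput (kbps) = 158113.8830 * 8 / 1000 = 1264.911064 -> 1264.91 kbps (2 dp)

1264.91


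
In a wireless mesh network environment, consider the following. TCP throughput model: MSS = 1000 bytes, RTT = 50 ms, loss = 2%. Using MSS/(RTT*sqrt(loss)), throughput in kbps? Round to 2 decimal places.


Given: MSS = 1000 bytes, RTT = 50 ms, loss = 2%
RTT in seconds = 50 / 1000 = 0.05
Loss rate = 2% = 0.02
sqrt(loss) = sqrt(0.02) = 0.141421356237
Throughput (bytes/s) = 1000 / (0.05 * 0.141421356237) = 141421.3562
Throughput (kbps) = 141421.3562 * 8 / 1000 = 1131.370850 -> 1131.37 kbps (2 dp)

1131.37


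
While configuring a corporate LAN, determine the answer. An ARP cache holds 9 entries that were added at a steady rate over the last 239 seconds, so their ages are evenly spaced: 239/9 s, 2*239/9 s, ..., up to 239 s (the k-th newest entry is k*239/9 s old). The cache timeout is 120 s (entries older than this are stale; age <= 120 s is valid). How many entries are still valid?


Ages are k * 239/9 s for k = 1..9 (spacing = 26.5556 s).
Entry k is valid iff k * 239/9 <= 120 iff k <= 9 * 120 / 239 = 4.5188
n_valid = floor(4.5188) = 4
(n_stale = 9 - 4 = 5)

4


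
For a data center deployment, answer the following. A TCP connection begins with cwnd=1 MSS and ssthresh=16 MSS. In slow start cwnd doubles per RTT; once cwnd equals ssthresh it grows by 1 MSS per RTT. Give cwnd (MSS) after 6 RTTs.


RTT 0: cwnd = 1 MSS (initial)
RTT 1: cwnd = 2 MSS (slow start, doubled)
RTT 2: cwnd = 4 MSS (slow start, doubled)
RTT 3: cwnd = 8 MSS (slow start, doubled)
RTT 4: cwnd = 16 MSS (slow start, doubled)
RTT 5: cwnd = 17 MSS (congestion avoidance, +1)
RTT 6: cwnd = 18 MSS (congestion avoidance, +1)

18


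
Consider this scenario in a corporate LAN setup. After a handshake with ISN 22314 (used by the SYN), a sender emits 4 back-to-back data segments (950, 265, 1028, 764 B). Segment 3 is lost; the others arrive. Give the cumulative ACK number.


SYN uses sequence number 22314; first data byte = ISN + 1 = 22315.
Segment 1: SEQ = 22315, len = 950 B, covers [22315, 23264]
Segment 2: SEQ = 23265, len = 265 B, covers [23265, 23529]
Segment 3: SEQ = 23530, len = 1028 B, covers [23530, 24557] [LOST]
Segment 4: SEQ = 24558, len = 764 B, covers [24558, 25321]
In-order data received: bytes [22315, 23529] (segments 1..2).
Segment 3 missing -> gap begins at byte 23530; later segments buffered out of order.
Cumulative ACK = next expected in-order byte = 22315 + 950 + 265 = 23530

23530


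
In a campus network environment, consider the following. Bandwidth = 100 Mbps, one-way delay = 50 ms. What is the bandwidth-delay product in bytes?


Given: bandwidth = 100 Mbps, delay = 50 ms
BDP in bits = 100 * 10^6 * 50 / 1000
BDP in bits = 5000000
BDP in bytes = 5000000 / 8 = 625000

625000


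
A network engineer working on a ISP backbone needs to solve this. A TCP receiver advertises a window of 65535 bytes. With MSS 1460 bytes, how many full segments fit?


Given: RWND = 65535 bytes, MSS = 1460 bytes
Full segments = floor(RWND / MSS)
Full segments = floor(65535 / 1460)
Full segments = floor(44.887) = 44

44


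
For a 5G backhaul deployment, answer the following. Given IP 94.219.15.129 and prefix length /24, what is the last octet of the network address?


Given: IP = 94.219.15.129, prefix = /24
Subnet mask = 255.255.255.0
Last octet of IP: 129
Last octet of mask: 0
Network last octet = 129 AND 0 = 0

0


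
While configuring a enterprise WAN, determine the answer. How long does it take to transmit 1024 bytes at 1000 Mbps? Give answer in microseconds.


Given: packet = 1024 bytes, bandwidth = 1000 Mbps
Packet in bits = 1024 * 8 = 8192 bits
Bandwidth = 1000 * 10^6 = 1000000000 bps
Time = 8192 / 1000000000 seconds
Time in us = 8192 * 10^6 / 1000000000 = 8.192

8.192


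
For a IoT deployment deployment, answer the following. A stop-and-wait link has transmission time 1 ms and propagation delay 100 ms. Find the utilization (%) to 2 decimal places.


Given: Ttrans = 1 ms, Tprop = 100 ms
RTT = 2 * Tprop = 2 * 100 = 200 ms
U = Ttrans / (Ttrans + RTT)
U = 1 / (1 + 200)
U = 1 / 201 = 0.004975
U% = 0.50%

0.50


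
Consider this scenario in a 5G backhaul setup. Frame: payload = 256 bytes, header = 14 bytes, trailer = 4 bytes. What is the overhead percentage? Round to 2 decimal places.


Given: payload = 256 B, header = 14 B, trailer = 4 B
Overhead bytes = header + trailer = 14 + 4 = 18
Total frame = payload + overhead = 256 + 18 = 274
Overhead % = 18 / 274 * 100 = 6.5693% -> 6.57% (2 dp)

6.57


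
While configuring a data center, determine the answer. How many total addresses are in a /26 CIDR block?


Given: CIDR prefix /26
Host bits = 32 - 26 = 6
Total addresses = 2^6 = 64

64


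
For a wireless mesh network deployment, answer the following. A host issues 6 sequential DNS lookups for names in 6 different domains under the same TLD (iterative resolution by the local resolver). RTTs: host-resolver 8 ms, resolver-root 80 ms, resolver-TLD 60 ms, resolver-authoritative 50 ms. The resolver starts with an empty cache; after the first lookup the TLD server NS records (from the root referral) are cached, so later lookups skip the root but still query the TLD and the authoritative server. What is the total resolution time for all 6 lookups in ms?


Lookup 1 (cold cache): local + root + TLD + auth = 8 + 80 + 60 + 50 = 198 ms
Lookups 2..6 (TLD NS cached -> skip root; new domain -> still ask TLD and auth): local + TLD + auth = 8 + 60 + 50 = 118 ms each
Remaining 5 lookups: 5 * 118 = 590 ms
Total = 198 + 590 = 788 ms

788


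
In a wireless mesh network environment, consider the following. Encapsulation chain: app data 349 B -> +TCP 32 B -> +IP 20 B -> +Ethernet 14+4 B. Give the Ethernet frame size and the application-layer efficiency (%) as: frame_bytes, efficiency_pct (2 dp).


TCP segment = 349 + 32 = 381 B
IP packet = 381 + 20 = 401 B
Ethernet frame = 401 + 14 + 4 = 419 B
Efficiency = app / frame = 349 / 419 = 0.832936 = 83.2936% -> 83.29% (2 dp)

419, 83.29


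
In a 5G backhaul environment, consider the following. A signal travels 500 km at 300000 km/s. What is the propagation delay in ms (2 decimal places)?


Given: distance = 500 km, speed = 300000 km/s
Delay = distance / speed = 500 / 300000 seconds
Delay in ms = 500 * 1000 / 300000
Delay = 1.6667 ms
Rounded to 2 dp = 1.67 ms

1.67


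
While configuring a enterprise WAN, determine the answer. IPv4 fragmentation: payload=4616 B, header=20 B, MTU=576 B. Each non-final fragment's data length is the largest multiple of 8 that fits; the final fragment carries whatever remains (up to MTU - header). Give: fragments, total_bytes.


Max data per non-final fragment = floor((MTU - header)/8)*8 = floor((576 - 20)/8)*8 = floor(556/8)*8 = 552 B
Final fragment needs no 8-byte alignment: it can carry up to MTU - header = 556 B
Non-final fragments needed = ceil((payload - 556) / 552) = ceil(4060/552) = ceil(7.3551) = 8
Number of fragments = 8 + 1 = 9
Fragment sizes (data): 8 * 552 B + 200 B (last, 200 <= 556 OK)
Total bytes sent = payload + n_frags * header = 4616 + 9*20 = 4616 + 180 = 4796 B

9, 4796


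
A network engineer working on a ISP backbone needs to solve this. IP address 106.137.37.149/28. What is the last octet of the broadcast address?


Given: IP = 106.137.37.149, prefix = /28
Host bits = 32 - 28 = 4
Network last octet = 149 AND mask = 144
Host part size = 2^4 - 1 = 15
Broadcast last octet = 144 OR 15 = 159

159


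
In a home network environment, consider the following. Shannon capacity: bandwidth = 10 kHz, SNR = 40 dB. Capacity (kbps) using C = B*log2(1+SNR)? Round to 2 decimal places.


Given: B = 10 kHz, SNR = 40 dB
SNR linear = 10^(40/10) = 10000
1 + SNR = 10001
log2(10001) = 13.2878566418
C = 10 * 1000 * 13.2878566418 = 132878.5664 bps
C = 132.878566 kbps -> 132.88 kbps (2 dp)

132.88


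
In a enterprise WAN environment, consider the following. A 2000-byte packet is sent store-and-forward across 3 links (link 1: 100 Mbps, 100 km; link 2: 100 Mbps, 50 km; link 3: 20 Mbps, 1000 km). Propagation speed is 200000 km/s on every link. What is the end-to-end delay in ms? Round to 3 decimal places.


Packet = 2000 bytes = 16000 bits. Store-and-forward: sum (t_trans + t_prop) per link.
Link 1: t_trans = 16000/(100*10^6) s = 0.1600 ms; t_prop = 100/200000 s = 0.5000 ms; subtotal = 0.6600 ms
Link 2: t_trans = 16000/(100*10^6) s = 0.1600 ms; t_prop = 50/200000 s = 0.2500 ms; subtotal = 0.4100 ms
Link 3: t_trans = 16000/(20*10^6) s = 0.8000 ms; t_prop = 1000/200000 s = 5.0000 ms; subtotal = 5.8000 ms
End-to-end = 0.6600 + 0.4100 + 5.8000 = 6.8700 ms -> 6.870 ms (3 dp)

6.870


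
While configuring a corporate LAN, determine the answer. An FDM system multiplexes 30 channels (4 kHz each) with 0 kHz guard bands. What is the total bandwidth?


Given: 30 channels, 4 kHz each, guard = 0 kHz
Channel bandwidth = 30 * 4 = 120 kHz
Guard bands = 29 gaps * 0 kHz = 0 kHz
Total = 120 + 0 = 120 kHz

120


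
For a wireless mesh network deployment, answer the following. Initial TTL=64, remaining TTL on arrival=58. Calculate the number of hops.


Given: initial TTL = 64, received TTL = 58
Hops = initial TTL - received TTL
Hops = 64 - 58 = 6

6


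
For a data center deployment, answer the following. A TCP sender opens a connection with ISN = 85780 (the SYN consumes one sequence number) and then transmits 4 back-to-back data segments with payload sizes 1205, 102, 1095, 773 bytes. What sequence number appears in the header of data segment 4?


The SYN occupies sequence number ISN = 85780, so the first data byte is ISN + 1 = 85781.
SEQ of data segment i = (ISN + 1) + sum of payload sizes of segments 1..i-1.
Segment 1: SEQ = 85781, payload = 1205 bytes
Segment 2: SEQ = 86986, payload = 102 bytes
Segment 3: SEQ = 87088, payload = 1095 bytes
Segment 4: SEQ = 88183, payload = 773 bytes
SEQ of segment 4 = 85781 + 1205 + 102 + 1095 = 88183

88183


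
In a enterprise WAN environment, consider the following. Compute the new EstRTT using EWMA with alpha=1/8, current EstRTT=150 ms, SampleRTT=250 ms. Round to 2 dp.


Given: EstRTT = 150 ms, SampleRTT = 250 ms, alpha = 1/8
New EstRTT = (1 - alpha) * EstRTT + alpha * SampleRTT
(7/8) * 150 = 131.25
(1/8) * 250 = 31.25
New EstRTT = 131.25 + 31.25 = 162.5 ms -> 162.50 ms (2 dp)

162.50


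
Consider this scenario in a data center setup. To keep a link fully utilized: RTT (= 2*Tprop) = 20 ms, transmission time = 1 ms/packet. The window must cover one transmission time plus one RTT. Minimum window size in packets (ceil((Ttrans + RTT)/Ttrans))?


Given: Ttrans = 1 ms, RTT = 20 ms (= 2 * Tprop, Tprop = 10 ms)
Time until first ACK returns = Ttrans + RTT = 1 + 20 = 21 ms
Need W * Ttrans >= Ttrans + RTT  ->  W >= (Ttrans + RTT) / Ttrans
(Ttrans + RTT) / Ttrans = 21 / 1 = 21
W_min = ceil(21) = 21

21
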